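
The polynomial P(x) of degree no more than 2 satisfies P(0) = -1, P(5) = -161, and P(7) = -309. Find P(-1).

Write P(x) = ax^2 + bx + c. Substituting each data point gives a linear system:
  c = -1
  25a + 5b + c = -161
  49a + 7b + c = -309
Solving the system yields a = -6, b = -2, c = -1.
So P(x) = -6x^2 - 2x - 1.
Then P(-1) = -5.

-5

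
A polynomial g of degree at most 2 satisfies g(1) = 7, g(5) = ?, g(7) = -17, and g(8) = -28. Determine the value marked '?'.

-1

The 3 known points determine the degree-2 polynomial uniquely.
Write g(s) = as^2 + bs + c. Substituting each data point gives a linear system:
  a + b + c = 7
  49a + 7b + c = -17
  64a + 8b + c = -28
Solving the system yields a = -1, b = 4, c = 4.
So g(s) = -s^2 + 4s + 4.
Then g(5) = -1.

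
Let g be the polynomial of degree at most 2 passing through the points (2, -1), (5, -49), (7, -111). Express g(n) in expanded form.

Using the Lagrange interpolation formula with nodes 2, 5, 7:
  L_0(n) = (n - 5)(n - 7) / 15
  L_1(n) = (n - 2)(n - 7) / -6
  L_2(n) = (n - 2)(n - 5) / 10
Then g(n) = -1·L_0(n) - 49·L_1(n) - 111·L_2(n).
Expanding and collecting terms gives g(n) = -3n^2 + 5n + 1.
Check: g(5) = -49. ✓

g(n) = -3n^2 + 5n + 1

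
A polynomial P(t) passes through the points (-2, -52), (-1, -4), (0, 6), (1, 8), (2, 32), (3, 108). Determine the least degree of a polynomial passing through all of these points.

3

Forward differences of the values at t = -2, -1, 0, 1, 2, 3:
  P  : -52  -4  6  8  32  108
  Δ  : 48  10  2  24  76
  Δ^2: -38  -8  22  52
  Δ^3: 30  30  30
  Δ^4: 0  0
  Δ^5: 0
The third differences are constant (30) and nonzero, while all higher differences vanish, so the minimal degree is 3.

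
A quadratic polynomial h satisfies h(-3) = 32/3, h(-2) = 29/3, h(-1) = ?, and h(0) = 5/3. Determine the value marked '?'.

20/3

On equispaced nodes a degree-2 polynomial has vanishing third forward difference, so
  - h(-3) + 3·h(-2) - 3·h(-1) + h(0) = 0.
Substituting the known values and solving for h(-1):
  -3·h(-1) = -20
  h(-1) = 20/3.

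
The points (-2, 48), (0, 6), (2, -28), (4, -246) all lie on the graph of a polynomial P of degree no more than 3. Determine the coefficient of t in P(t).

Write P(t) = at^3 + bt^2 + ct + d. Substituting each data point gives a linear system:
  -8a + 4b - 2c + d = 48
  d = 6
  8a + 4b + 2c + d = -28
  64a + 16b + 4c + d = -246
Solving the system yields a = -4, b = 1, c = -3, d = 6.
So P(t) = -4t^3 + t^2 - 3t + 6.
The coefficient of t is -3.

-3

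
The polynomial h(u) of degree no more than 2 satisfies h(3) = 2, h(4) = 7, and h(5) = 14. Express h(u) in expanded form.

h(u) = u^2 - 2u - 1

Using the Lagrange interpolation formula with nodes 3, 4, 5:
  L_0(u) = (u - 4)(u - 5) / 2
  L_1(u) = (u - 3)(u - 5) / -1
  L_2(u) = (u - 3)(u - 4) / 2
Then h(u) = 2·L_0(u) + 7·L_1(u) + 14·L_2(u).
Expanding and collecting terms gives h(u) = u^2 - 2u - 1.
Check: h(4) = 7. ✓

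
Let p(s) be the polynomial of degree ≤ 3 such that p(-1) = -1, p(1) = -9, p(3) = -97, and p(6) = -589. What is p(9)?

-1801

Using the Lagrange interpolation formula with nodes -1, 1, 3, 6:
  L_0(s) = (s - 1)(s - 3)(s - 6) / -56
  L_1(s) = (s + 1)(s - 3)(s - 6) / 20
  L_2(s) = (s + 1)(s - 1)(s - 6) / -24
  L_3(s) = (s + 1)(s - 1)(s - 3) / 105
Then p(s) = -1·L_0(s) - 9·L_1(s) - 97·L_2(s) - 589·L_3(s).
Expanding and collecting terms gives p(s) = -2s^3 - 4s^2 - 2s - 1.
Evaluating at s = 9: p(9) = -1801.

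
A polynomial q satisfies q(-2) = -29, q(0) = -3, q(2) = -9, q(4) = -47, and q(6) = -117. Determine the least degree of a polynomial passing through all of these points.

Forward differences of the values at n = -2, 0, 2, 4, 6:
  q  : -29  -3  -9  -47  -117
  Δ  : 26  -6  -38  -70
  Δ^2: -32  -32  -32
  Δ^3: 0  0
  Δ^4: 0
The second differences are constant (-32) and nonzero, while all higher differences vanish, so the minimal degree is 2.

2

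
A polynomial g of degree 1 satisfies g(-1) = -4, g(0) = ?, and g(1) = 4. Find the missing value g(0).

0

The 2 known points determine the degree-1 polynomial uniquely.
Write g(t) = at + b. Substituting each data point gives a linear system:
  -a + b = -4
  a + b = 4
Solving the system yields a = 4, b = 0.
So g(t) = 4t.
Then g(0) = 0.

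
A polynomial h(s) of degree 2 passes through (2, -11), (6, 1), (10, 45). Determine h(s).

Using the Lagrange interpolation formula with nodes 2, 6, 10:
  L_0(s) = (s - 6)(s - 10) / 32
  L_1(s) = (s - 2)(s - 10) / -16
  L_2(s) = (s - 2)(s - 6) / 32
Then h(s) = -11·L_0(s) + 1·L_1(s) + 45·L_2(s).
Expanding and collecting terms gives h(s) = s^2 - 5s - 5.
Check: h(2) = -11. ✓

h(s) = s^2 - 5s - 5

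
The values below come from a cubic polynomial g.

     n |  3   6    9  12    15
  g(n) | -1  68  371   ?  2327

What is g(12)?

1070

The 4 known points determine the degree-3 polynomial uniquely.
Write g(n) = an^3 + bn^2 + cn + d. Substituting each data point gives a linear system:
  27a + 9b + 3c + d = -1
  216a + 36b + 6c + d = 68
  729a + 81b + 9c + d = 371
  3375a + 225b + 15c + d = 2327
Solving the system yields a = 1, b = -5, c = 5, d = 2.
So g(n) = n^3 - 5n^2 + 5n + 2.
Then g(12) = 1070.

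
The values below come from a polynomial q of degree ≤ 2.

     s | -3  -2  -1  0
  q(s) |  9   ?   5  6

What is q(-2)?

The 3 known points determine the degree-2 polynomial uniquely.
Write q(s) = as^2 + bs + c. Substituting each data point gives a linear system:
  9a - 3b + c = 9
  a - b + c = 5
  c = 6
Solving the system yields a = 1, b = 2, c = 6.
So q(s) = s^2 + 2s + 6.
Then q(-2) = 6.

6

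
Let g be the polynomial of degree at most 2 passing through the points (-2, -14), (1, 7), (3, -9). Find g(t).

g(t) = -3t^2 + 4t + 6

Write g(t) = at^2 + bt + c. Substituting each data point gives a linear system:
  4a - 2b + c = -14
  a + b + c = 7
  9a + 3b + c = -9
Solving the system yields a = -3, b = 4, c = 6.
So g(t) = -3t^2 + 4t + 6.
Check: g(3) = -9. ✓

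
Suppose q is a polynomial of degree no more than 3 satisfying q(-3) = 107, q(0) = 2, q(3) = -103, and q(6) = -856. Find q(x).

q(x) = -4x^3 + x + 2

Using the Lagrange interpolation formula with nodes -3, 0, 3, 6:
  L_0(x) = x(x - 3)(x - 6) / -162
  L_1(x) = (x + 3)(x - 3)(x - 6) / 54
  L_2(x) = (x + 3)x(x - 6) / -54
  L_3(x) = (x + 3)x(x - 3) / 162
Then q(x) = 107·L_0(x) + 2·L_1(x) - 103·L_2(x) - 856·L_3(x).
Expanding and collecting terms gives q(x) = -4x³ + x + 2.
Check: q(-3) = 107. ✓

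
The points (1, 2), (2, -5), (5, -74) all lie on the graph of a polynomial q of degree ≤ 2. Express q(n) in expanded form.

Write q(n) = an^2 + bn + c. Substituting each data point gives a linear system:
  a + b + c = 2
  4a + 2b + c = -5
  25a + 5b + c = -74
Solving the system yields a = -4, b = 5, c = 1.
So q(n) = -4n² + 5n + 1.
Check: q(1) = 2. ✓

q(n) = -4n^2 + 5n + 1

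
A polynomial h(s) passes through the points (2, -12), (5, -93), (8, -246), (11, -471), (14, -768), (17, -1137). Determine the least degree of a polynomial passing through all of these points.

2

Forward differences of the values at s = 2, 5, 8, 11, 14, 17:
  h  : -12  -93  -246  -471  -768  -1137
  Δ  : -81  -153  -225  -297  -369
  Δ^2: -72  -72  -72  -72
  Δ^3: 0  0  0
  Δ^4: 0  0
  Δ^5: 0
The second differences are constant (-72) and nonzero, while all higher differences vanish, so the minimal degree is 2.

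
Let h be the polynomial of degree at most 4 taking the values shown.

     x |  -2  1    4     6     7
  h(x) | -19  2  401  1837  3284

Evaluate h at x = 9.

8506

Write h(x) = ax^4 + bx^3 + cx^2 + dx + e. Substituting each data point gives a linear system:
  16a - 8b + 4c - 2d + e = -19
  a + b + c + d + e = 2
  256a + 64b + 16c + 4d + e = 401
  1296a + 216b + 36c + 6d + e = 1837
  2401a + 343b + 49c + 7d + e = 3284
Solving the system yields a = 1, b = 3, c = -3, d = 0, e = 1.
So h(x) = x^4 + 3x^3 - 3x^2 + 1.
Then h(9) = 8506.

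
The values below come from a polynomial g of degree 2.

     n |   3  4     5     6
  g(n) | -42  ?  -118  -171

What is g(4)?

-75

The 3 known points determine the degree-2 polynomial uniquely.
Write g(n) = an^2 + bn + c. Substituting each data point gives a linear system:
  9a + 3b + c = -42
  25a + 5b + c = -118
  36a + 6b + c = -171
Solving the system yields a = -5, b = 2, c = -3.
So g(n) = -5n^2 + 2n - 3.
Then g(4) = -75.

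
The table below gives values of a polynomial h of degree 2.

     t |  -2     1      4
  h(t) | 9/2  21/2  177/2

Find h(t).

Using the Lagrange interpolation formula with nodes -2, 1, 4:
  L_0(t) = (t - 1)(t - 4) / 18
  L_1(t) = (t + 2)(t - 4) / -9
  L_2(t) = (t + 2)(t - 1) / 18
Then h(t) = 9/2·L_0(t) + 21/2·L_1(t) + 177/2·L_2(t).
Expanding and collecting terms gives h(t) = 4t² + 6t + 1/2.
Check: h(1) = 21/2. ✓

h(t) = 4t^2 + 6t + 1/2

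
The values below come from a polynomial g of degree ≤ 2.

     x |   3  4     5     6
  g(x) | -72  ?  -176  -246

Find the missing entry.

The 3 known points determine the degree-2 polynomial uniquely.
Write g(x) = ax^2 + bx + c. Substituting each data point gives a linear system:
  9a + 3b + c = -72
  25a + 5b + c = -176
  36a + 6b + c = -246
Solving the system yields a = -6, b = -4, c = -6.
So g(x) = -6x^2 - 4x - 6.
Then g(4) = -118.

-118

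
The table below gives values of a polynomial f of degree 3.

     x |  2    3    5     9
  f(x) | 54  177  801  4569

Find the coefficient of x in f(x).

Write f(x) = ax^3 + bx^2 + cx + d. Substituting each data point gives a linear system:
  8a + 4b + 2c + d = 54
  27a + 9b + 3c + d = 177
  125a + 25b + 5c + d = 801
  729a + 81b + 9c + d = 4569
Solving the system yields a = 6, b = 3, c = -6, d = 6.
So f(x) = 6x^3 + 3x^2 - 6x + 6.
The coefficient of x is -6.

-6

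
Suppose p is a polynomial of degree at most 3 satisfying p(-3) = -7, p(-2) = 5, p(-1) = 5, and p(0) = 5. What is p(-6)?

-235

Using the Lagrange interpolation formula with nodes -3, -2, -1, 0:
  L_0(t) = (t + 2)(t + 1)t / -6
  L_1(t) = (t + 3)(t + 1)t / 2
  L_2(t) = (t + 3)(t + 2)t / -2
  L_3(t) = (t + 3)(t + 2)(t + 1) / 6
Then p(t) = -7·L_0(t) + 5·L_1(t) + 5·L_2(t) + 5·L_3(t).
Expanding and collecting terms gives p(t) = 2t³ + 6t² + 4t + 5.
Evaluating at t = -6: p(-6) = -235.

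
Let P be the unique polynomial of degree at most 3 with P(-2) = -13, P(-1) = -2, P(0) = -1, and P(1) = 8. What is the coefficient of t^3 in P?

Write P(t) = at^3 + bt^2 + ct + d. Substituting each data point gives a linear system:
  -8a + 4b - 2c + d = -13
  -a + b - c + d = -2
  d = -1
  a + b + c + d = 8
Solving the system yields a = 3, b = 4, c = 2, d = -1.
So P(t) = 3t^3 + 4t^2 + 2t - 1.
The leading coefficient is 3.

3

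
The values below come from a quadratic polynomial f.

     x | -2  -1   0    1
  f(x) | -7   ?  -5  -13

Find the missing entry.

-3

On equispaced nodes a degree-2 polynomial has vanishing third forward difference, so
  - f(-2) + 3·f(-1) - 3·f(0) + f(1) = 0.
Substituting the known values and solving for f(-1):
  3·f(-1) = -9
  f(-1) = -3.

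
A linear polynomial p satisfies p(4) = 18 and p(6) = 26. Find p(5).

Using the Lagrange interpolation formula with nodes 4, 6:
  L_0(u) = (u - 6) / -2
  L_1(u) = (u - 4) / 2
Then p(u) = 18·L_0(u) + 26·L_1(u).
Expanding and collecting terms gives p(u) = 4u + 2.
Evaluating at u = 5: p(5) = 22.

22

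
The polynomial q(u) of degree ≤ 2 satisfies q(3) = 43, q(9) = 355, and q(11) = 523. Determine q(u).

Using the Lagrange interpolation formula with nodes 3, 9, 11:
  L_0(u) = (u - 9)(u - 11) / 48
  L_1(u) = (u - 3)(u - 11) / -12
  L_2(u) = (u - 3)(u - 9) / 16
Then q(u) = 43·L_0(u) + 355·L_1(u) + 523·L_2(u).
Expanding and collecting terms gives q(u) = 4u^2 + 4u - 5.
Check: q(11) = 523. ✓

q(u) = 4u^2 + 4u - 5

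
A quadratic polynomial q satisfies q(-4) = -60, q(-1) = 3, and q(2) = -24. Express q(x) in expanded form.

q(x) = -5x^2 - 4x + 4

Using the Lagrange interpolation formula with nodes -4, -1, 2:
  L_0(x) = (x + 1)(x - 2) / 18
  L_1(x) = (x + 4)(x - 2) / -9
  L_2(x) = (x + 4)(x + 1) / 18
Then q(x) = -60·L_0(x) + 3·L_1(x) - 24·L_2(x).
Expanding and collecting terms gives q(x) = -5x² - 4x + 4.
Check: q(-1) = 3. ✓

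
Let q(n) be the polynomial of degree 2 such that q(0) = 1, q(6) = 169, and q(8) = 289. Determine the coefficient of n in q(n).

4

Write q(n) = an^2 + bn + c. Substituting each data point gives a linear system:
  c = 1
  36a + 6b + c = 169
  64a + 8b + c = 289
Solving the system yields a = 4, b = 4, c = 1.
So q(n) = 4n^2 + 4n + 1.
The coefficient of n is 4.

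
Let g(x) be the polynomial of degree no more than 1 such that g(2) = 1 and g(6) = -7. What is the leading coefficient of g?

Write g(x) = ax + b. Substituting each data point gives a linear system:
  2a + b = 1
  6a + b = -7
Solving the system yields a = -2, b = 5.
So g(x) = -2x + 5.
The leading coefficient is -2.

-2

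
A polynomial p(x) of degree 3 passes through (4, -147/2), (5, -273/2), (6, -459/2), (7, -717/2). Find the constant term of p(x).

-3/2

Write p(x) = ax^3 + bx^2 + cx + d. Substituting each data point gives a linear system:
  64a + 16b + 4c + d = -147/2
  125a + 25b + 5c + d = -273/2
  216a + 36b + 6c + d = -459/2
  343a + 49b + 7c + d = -717/2
Solving the system yields a = -1, b = 0, c = -2, d = -3/2.
So p(x) = -x³ - 2x - 3/2.
The constant term is -3/2.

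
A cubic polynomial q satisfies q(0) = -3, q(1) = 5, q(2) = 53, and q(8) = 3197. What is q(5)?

797

Write q(n) = an^3 + bn^2 + cn + d. Substituting each data point gives a linear system:
  d = -3
  a + b + c + d = 5
  8a + 4b + 2c + d = 53
  512a + 64b + 8c + d = 3197
Solving the system yields a = 6, b = 2, c = 0, d = -3.
So q(n) = 6n^3 + 2n^2 - 3.
Then q(5) = 797.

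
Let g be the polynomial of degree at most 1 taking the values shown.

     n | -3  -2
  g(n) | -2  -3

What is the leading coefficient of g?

Write g(n) = an + b. Substituting each data point gives a linear system:
  -3a + b = -2
  -2a + b = -3
Solving the system yields a = -1, b = -5.
So g(n) = -n - 5.
The leading coefficient is -1.

-1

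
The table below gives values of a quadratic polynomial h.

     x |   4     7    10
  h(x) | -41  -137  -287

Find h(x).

Write h(x) = ax^2 + bx + c. Substituting each data point gives a linear system:
  16a + 4b + c = -41
  49a + 7b + c = -137
  100a + 10b + c = -287
Solving the system yields a = -3, b = 1, c = 3.
So h(x) = -3x^2 + x + 3.
Check: h(7) = -137. ✓

h(x) = -3x^2 + x + 3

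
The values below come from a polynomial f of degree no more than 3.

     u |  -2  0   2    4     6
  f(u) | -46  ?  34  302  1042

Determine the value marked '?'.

On equispaced nodes a degree-3 polynomial has vanishing fourth forward difference, so
  f(-2) - 4·f(0) + 6·f(2) - 4·f(4) + f(6) = 0.
Substituting the known values and solving for f(0):
  -4·f(0) = 8
  f(0) = -2.

-2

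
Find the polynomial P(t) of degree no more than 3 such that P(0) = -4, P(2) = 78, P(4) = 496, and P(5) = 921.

P(t) = 6t^3 + 6t^2 + 5t - 4

Using the Lagrange interpolation formula with nodes 0, 2, 4, 5:
  L_0(t) = (t - 2)(t - 4)(t - 5) / -40
  L_1(t) = t(t - 4)(t - 5) / 12
  L_2(t) = t(t - 2)(t - 5) / -8
  L_3(t) = t(t - 2)(t - 4) / 15
Then P(t) = -4·L_0(t) + 78·L_1(t) + 496·L_2(t) + 921·L_3(t).
Expanding and collecting terms gives P(t) = 6t^3 + 6t^2 + 5t - 4.
Check: P(0) = -4. ✓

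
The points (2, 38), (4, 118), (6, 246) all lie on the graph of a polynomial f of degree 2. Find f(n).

Write f(n) = an^2 + bn + c. Substituting each data point gives a linear system:
  4a + 2b + c = 38
  16a + 4b + c = 118
  36a + 6b + c = 246
Solving the system yields a = 6, b = 4, c = 6.
So f(n) = 6n² + 4n + 6.
Check: f(6) = 246. ✓

f(n) = 6n^2 + 4n + 6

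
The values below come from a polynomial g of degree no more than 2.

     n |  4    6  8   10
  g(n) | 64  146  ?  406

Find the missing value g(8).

The 3 known points determine the degree-2 polynomial uniquely.
Write g(n) = an^2 + bn + c. Substituting each data point gives a linear system:
  16a + 4b + c = 64
  36a + 6b + c = 146
  100a + 10b + c = 406
Solving the system yields a = 4, b = 1, c = -4.
So g(n) = 4n^2 + n - 4.
Then g(8) = 260.

260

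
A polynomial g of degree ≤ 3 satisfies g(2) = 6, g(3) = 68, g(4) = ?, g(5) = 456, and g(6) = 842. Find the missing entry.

208

The 4 known points determine the degree-3 polynomial uniquely.
Write g(u) = au^3 + bu^2 + cu + d. Substituting each data point gives a linear system:
  8a + 4b + 2c + d = 6
  27a + 9b + 3c + d = 68
  125a + 25b + 5c + d = 456
  216a + 36b + 6c + d = 842
Solving the system yields a = 5, b = -6, c = -3, d = -4.
So g(u) = 5u³ - 6u² - 3u - 4.
Then g(4) = 208.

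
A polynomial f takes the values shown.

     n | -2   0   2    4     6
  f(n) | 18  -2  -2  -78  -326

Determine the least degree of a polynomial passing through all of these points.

Forward differences of the values at n = -2, 0, 2, 4, 6:
  f  : 18  -2  -2  -78  -326
  Δ  : -20  0  -76  -248
  Δ^2: 20  -76  -172
  Δ^3: -96  -96
  Δ^4: 0
The third differences are constant (-96) and nonzero, while all higher differences vanish, so the minimal degree is 3.

3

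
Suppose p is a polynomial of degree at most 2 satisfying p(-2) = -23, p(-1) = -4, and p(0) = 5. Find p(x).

Write p(x) = ax^2 + bx + c. Substituting each data point gives a linear system:
  4a - 2b + c = -23
  a - b + c = -4
  c = 5
Solving the system yields a = -5, b = 4, c = 5.
So p(x) = -5x² + 4x + 5.
Check: p(0) = 5. ✓

p(x) = -5x^2 + 4x + 5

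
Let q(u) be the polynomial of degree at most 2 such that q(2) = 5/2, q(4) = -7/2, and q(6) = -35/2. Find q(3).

1/2

Using the Lagrange interpolation formula with nodes 2, 4, 6:
  L_0(u) = (u - 4)(u - 6) / 8
  L_1(u) = (u - 2)(u - 6) / -4
  L_2(u) = (u - 2)(u - 4) / 8
Then q(u) = 5/2·L_0(u) - 7/2·L_1(u) - 35/2·L_2(u).
Expanding and collecting terms gives q(u) = -u^2 + 3u + 1/2.
Evaluating at u = 3: q(3) = 1/2.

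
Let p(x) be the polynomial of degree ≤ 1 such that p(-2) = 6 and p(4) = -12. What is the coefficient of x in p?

-3

Write p(x) = ax + b. Substituting each data point gives a linear system:
  -2a + b = 6
  4a + b = -12
Solving the system yields a = -3, b = 0.
So p(x) = -3x.
The leading coefficient is -3.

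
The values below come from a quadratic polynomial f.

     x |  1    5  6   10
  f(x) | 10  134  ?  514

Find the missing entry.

190

The 3 known points determine the degree-2 polynomial uniquely.
Write f(x) = ax^2 + bx + c. Substituting each data point gives a linear system:
  a + b + c = 10
  25a + 5b + c = 134
  100a + 10b + c = 514
Solving the system yields a = 5, b = 1, c = 4.
So f(x) = 5x^2 + x + 4.
Then f(6) = 190.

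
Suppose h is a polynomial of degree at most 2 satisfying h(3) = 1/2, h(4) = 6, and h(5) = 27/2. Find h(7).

69/2

Write h(u) = au^2 + bu + c. Substituting each data point gives a linear system:
  9a + 3b + c = 1/2
  16a + 4b + c = 6
  25a + 5b + c = 27/2
Solving the system yields a = 1, b = -3/2, c = -4.
So h(u) = u^2 - (3/2)u - 4.
Then h(7) = 69/2.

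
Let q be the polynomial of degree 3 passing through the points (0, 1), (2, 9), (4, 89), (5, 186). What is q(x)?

Using the Lagrange interpolation formula with nodes 0, 2, 4, 5:
  L_0(x) = (x - 2)(x - 4)(x - 5) / -40
  L_1(x) = x(x - 4)(x - 5) / 12
  L_2(x) = x(x - 2)(x - 5) / -8
  L_3(x) = x(x - 2)(x - 4) / 15
Then q(x) = 1·L_0(x) + 9·L_1(x) + 89·L_2(x) + 186·L_3(x).
Expanding and collecting terms gives q(x) = 2x³ - 3x² + 2x + 1.
Check: q(4) = 89. ✓

q(x) = 2x^3 - 3x^2 + 2x + 1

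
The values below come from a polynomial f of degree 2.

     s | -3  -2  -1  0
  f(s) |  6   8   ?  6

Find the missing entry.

The 3 known points determine the degree-2 polynomial uniquely.
Write f(s) = as^2 + bs + c. Substituting each data point gives a linear system:
  9a - 3b + c = 6
  4a - 2b + c = 8
  c = 6
Solving the system yields a = -1, b = -3, c = 6.
So f(s) = -s^2 - 3s + 6.
Then f(-1) = 8.

8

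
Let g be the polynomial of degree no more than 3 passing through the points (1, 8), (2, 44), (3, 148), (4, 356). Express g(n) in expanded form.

Using the Lagrange interpolation formula with nodes 1, 2, 3, 4:
  L_0(n) = (n - 2)(n - 3)(n - 4) / -6
  L_1(n) = (n - 1)(n - 3)(n - 4) / 2
  L_2(n) = (n - 1)(n - 2)(n - 4) / -2
  L_3(n) = (n - 1)(n - 2)(n - 3) / 6
Then g(n) = 8·L_0(n) + 44·L_1(n) + 148·L_2(n) + 356·L_3(n).
Expanding and collecting terms gives g(n) = 6n^3 - 2n^2 + 4.
Check: g(1) = 8. ✓

g(n) = 6n^3 - 2n^2 + 4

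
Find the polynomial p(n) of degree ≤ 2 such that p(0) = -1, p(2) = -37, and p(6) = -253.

p(n) = -6n^2 - 6n - 1

Using the Lagrange interpolation formula with nodes 0, 2, 6:
  L_0(n) = (n - 2)(n - 6) / 12
  L_1(n) = n(n - 6) / -8
  L_2(n) = n(n - 2) / 24
Then p(n) = -1·L_0(n) - 37·L_1(n) - 253·L_2(n).
Expanding and collecting terms gives p(n) = -6n^2 - 6n - 1.
Check: p(0) = -1. ✓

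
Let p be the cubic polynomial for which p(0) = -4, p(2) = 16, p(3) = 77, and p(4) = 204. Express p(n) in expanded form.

p(n) = 4n^3 - 3n^2 - 4

Write p(n) = an^3 + bn^2 + cn + d. Substituting each data point gives a linear system:
  d = -4
  8a + 4b + 2c + d = 16
  27a + 9b + 3c + d = 77
  64a + 16b + 4c + d = 204
Solving the system yields a = 4, b = -3, c = 0, d = -4.
So p(n) = 4n^3 - 3n^2 - 4.
Check: p(0) = -4. ✓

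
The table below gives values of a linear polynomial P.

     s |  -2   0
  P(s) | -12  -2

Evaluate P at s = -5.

Using the Lagrange interpolation formula with nodes -2, 0:
  L_0(s) = s / -2
  L_1(s) = (s + 2) / 2
Then P(s) = -12·L_0(s) - 2·L_1(s).
Expanding and collecting terms gives P(s) = 5s - 2.
Evaluating at s = -5: P(-5) = -27.

-27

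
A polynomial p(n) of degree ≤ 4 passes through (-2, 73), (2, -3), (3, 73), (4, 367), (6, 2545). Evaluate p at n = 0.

Write p(n) = an^4 + bn^3 + cn^2 + dn + e. Substituting each data point gives a linear system:
  16a - 8b + 4c - 2d + e = 73
  16a + 8b + 4c + 2d + e = -3
  81a + 27b + 9c + 3d + e = 73
  256a + 64b + 16c + 4d + e = 367
  1296a + 216b + 36c + 6d + e = 2545
Solving the system yields a = 3, b = -6, c = -2, d = 5, e = -5.
So p(n) = 3n^4 - 6n^3 - 2n^2 + 5n - 5.
Then p(0) = -5.

-5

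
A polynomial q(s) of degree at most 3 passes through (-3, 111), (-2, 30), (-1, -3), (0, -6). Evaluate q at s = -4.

Write q(s) = as^3 + bs^2 + cs + d. Substituting each data point gives a linear system:
  -27a + 9b - 3c + d = 111
  -8a + 4b - 2c + d = 30
  -a + b - c + d = -3
  d = -6
Solving the system yields a = -3, b = 6, c = 6, d = -6.
So q(s) = -3s^3 + 6s^2 + 6s - 6.
Then q(-4) = 258.

258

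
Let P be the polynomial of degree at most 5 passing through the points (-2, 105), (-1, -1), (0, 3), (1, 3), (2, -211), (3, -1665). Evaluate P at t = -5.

Using the Lagrange interpolation formula with nodes -2, -1, 0, 1, 2, 3:
  L_0(t) = (t + 1)t(t - 1)(t - 2)(t - 3) / -120
  L_1(t) = (t + 2)t(t - 1)(t - 2)(t - 3) / 24
  L_2(t) = (t + 2)(t + 1)(t - 1)(t - 2)(t - 3) / -12
  L_3(t) = (t + 2)(t + 1)t(t - 2)(t - 3) / 12
  L_4(t) = (t + 2)(t + 1)t(t - 1)(t - 3) / -24
  L_5(t) = (t + 2)(t + 1)t(t - 1)(t - 2) / 120
Then P(t) = 105·L_0(t) - 1·L_1(t) + 3·L_2(t) + 3·L_3(t) - 211·L_4(t) - 1665·L_5(t).
Expanding and collecting terms gives P(t) = -6t⁵ - 4t⁴ + 3t³ + 2t² + 5t + 3.
Evaluating at t = -5: P(-5) = 15903.

15903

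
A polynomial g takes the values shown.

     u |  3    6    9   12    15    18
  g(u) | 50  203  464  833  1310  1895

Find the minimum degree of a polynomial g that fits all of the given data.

2

Forward differences of the values at u = 3, 6, 9, 12, 15, 18:
  g  : 50  203  464  833  1310  1895
  Δ  : 153  261  369  477  585
  Δ^2: 108  108  108  108
  Δ^3: 0  0  0
  Δ^4: 0  0
  Δ^5: 0
The second differences are constant (108) and nonzero, while all higher differences vanish, so the minimal degree is 2.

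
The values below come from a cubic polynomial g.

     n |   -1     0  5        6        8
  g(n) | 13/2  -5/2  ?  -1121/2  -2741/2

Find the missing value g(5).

-635/2

The 4 known points determine the degree-3 polynomial uniquely.
Write g(n) = an^3 + bn^2 + cn + d. Substituting each data point gives a linear system:
  -a + b - c + d = 13/2
  d = -5/2
  216a + 36b + 6c + d = -1121/2
  512a + 64b + 8c + d = -2741/2
Solving the system yields a = -3, b = 3, c = -3, d = -5/2.
So g(n) = -3n^3 + 3n^2 - 3n - 5/2.
Then g(5) = -635/2.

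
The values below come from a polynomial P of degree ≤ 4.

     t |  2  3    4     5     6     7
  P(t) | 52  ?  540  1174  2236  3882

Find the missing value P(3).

202

The 5 known points determine the degree-4 polynomial uniquely.
Write P(t) = at^4 + bt^3 + ct^2 + dt + e. Substituting each data point gives a linear system:
  16a + 8b + 4c + 2d + e = 52
  256a + 64b + 16c + 4d + e = 540
  625a + 125b + 25c + 5d + e = 1174
  1296a + 216b + 36c + 6d + e = 2236
  2401a + 343b + 49c + 7d + e = 3882
Solving the system yields a = 1, b = 4, c = 3, d = -6, e = 4.
So P(t) = t^4 + 4t^3 + 3t^2 - 6t + 4.
Then P(3) = 202.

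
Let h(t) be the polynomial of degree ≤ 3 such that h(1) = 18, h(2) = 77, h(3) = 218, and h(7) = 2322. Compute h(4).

477

Write h(t) = at^3 + bt^2 + ct + d. Substituting each data point gives a linear system:
  a + b + c + d = 18
  8a + 4b + 2c + d = 77
  27a + 9b + 3c + d = 218
  343a + 49b + 7c + d = 2322
Solving the system yields a = 6, b = 5, c = 2, d = 5.
So h(t) = 6t^3 + 5t^2 + 2t + 5.
Then h(4) = 477.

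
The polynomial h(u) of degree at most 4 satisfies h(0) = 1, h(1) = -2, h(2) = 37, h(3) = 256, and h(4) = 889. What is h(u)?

Using the Lagrange interpolation formula with nodes 0, 1, 2, 3, 4:
  L_0(u) = (u - 1)(u - 2)(u - 3)(u - 4) / 24
  L_1(u) = u(u - 2)(u - 3)(u - 4) / -6
  L_2(u) = u(u - 1)(u - 3)(u - 4) / 4
  L_3(u) = u(u - 1)(u - 2)(u - 4) / -6
  L_4(u) = u(u - 1)(u - 2)(u - 3) / 24
Then h(u) = 1·L_0(u) - 2·L_1(u) + 37·L_2(u) + 256·L_3(u) + 889·L_4(u).
Expanding and collecting terms gives h(u) = 4u⁴ - u³ - 4u² - 2u + 1.
Check: h(0) = 1. ✓

h(u) = 4u^4 - u^3 - 4u^2 - 2u + 1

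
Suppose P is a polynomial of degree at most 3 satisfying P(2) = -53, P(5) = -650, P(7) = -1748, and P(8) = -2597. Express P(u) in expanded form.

Write P(u) = au^3 + bu^2 + cu + d. Substituting each data point gives a linear system:
  8a + 4b + 2c + d = -53
  125a + 25b + 5c + d = -650
  343a + 49b + 7c + d = -1748
  512a + 64b + 8c + d = -2597
Solving the system yields a = -5, b = 0, c = -4, d = -5.
So P(u) = -5u^3 - 4u - 5.
Check: P(2) = -53. ✓

P(u) = -5u^3 - 4u - 5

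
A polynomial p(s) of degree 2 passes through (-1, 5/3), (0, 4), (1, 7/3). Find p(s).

Using the Lagrange interpolation formula with nodes -1, 0, 1:
  L_0(s) = s(s - 1) / 2
  L_1(s) = (s + 1)(s - 1) / -1
  L_2(s) = (s + 1)s / 2
Then p(s) = 5/3·L_0(s) + 4·L_1(s) + 7/3·L_2(s).
Expanding and collecting terms gives p(s) = -2s^2 + (1/3)s + 4.
Check: p(1) = 7/3. ✓

p(s) = -2s^2 + (1/3)s + 4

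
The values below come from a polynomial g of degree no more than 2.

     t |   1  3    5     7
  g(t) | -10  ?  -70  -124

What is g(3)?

-32

On equispaced nodes a degree-2 polynomial has vanishing third forward difference, so
  - g(1) + 3·g(3) - 3·g(5) + g(7) = 0.
Substituting the known values and solving for g(3):
  3·g(3) = -96
  g(3) = -32.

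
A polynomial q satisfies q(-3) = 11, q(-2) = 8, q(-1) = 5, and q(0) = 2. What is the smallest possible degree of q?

Forward differences of the values at s = -3, -2, -1, 0:
  q  : 11  8  5  2
  Δ  : -3  -3  -3
  Δ^2: 0  0
  Δ^3: 0
The first differences are constant (-3) and nonzero, while all higher differences vanish, so the minimal degree is 1.

1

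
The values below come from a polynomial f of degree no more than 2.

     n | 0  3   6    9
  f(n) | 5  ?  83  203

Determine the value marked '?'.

On equispaced nodes a degree-2 polynomial has vanishing third forward difference, so
  - f(0) + 3·f(3) - 3·f(6) + f(9) = 0.
Substituting the known values and solving for f(3):
  3·f(3) = 51
  f(3) = 17.

17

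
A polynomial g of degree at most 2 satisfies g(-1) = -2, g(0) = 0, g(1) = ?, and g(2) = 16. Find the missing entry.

6

The 3 known points determine the degree-2 polynomial uniquely.
Write g(n) = an^2 + bn + c. Substituting each data point gives a linear system:
  a - b + c = -2
  c = 0
  4a + 2b + c = 16
Solving the system yields a = 2, b = 4, c = 0.
So g(n) = 2n² + 4n.
Then g(1) = 6.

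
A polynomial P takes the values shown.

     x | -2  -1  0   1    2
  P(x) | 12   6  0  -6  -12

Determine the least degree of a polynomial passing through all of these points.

Forward differences of the values at x = -2, -1, 0, 1, 2:
  P  : 12  6  0  -6  -12
  Δ  : -6  -6  -6  -6
  Δ^2: 0  0  0
  Δ^3: 0  0
  Δ^4: 0
The first differences are constant (-6) and nonzero, while all higher differences vanish, so the minimal degree is 1.

1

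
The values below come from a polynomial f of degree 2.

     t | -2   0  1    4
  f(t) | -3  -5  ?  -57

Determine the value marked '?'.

The 3 known points determine the degree-2 polynomial uniquely.
Write f(t) = at^2 + bt + c. Substituting each data point gives a linear system:
  4a - 2b + c = -3
  c = -5
  16a + 4b + c = -57
Solving the system yields a = -2, b = -5, c = -5.
So f(t) = -2t² - 5t - 5.
Then f(1) = -12.

-12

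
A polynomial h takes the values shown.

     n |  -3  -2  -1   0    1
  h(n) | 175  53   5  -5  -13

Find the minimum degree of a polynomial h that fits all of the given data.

3

Forward differences of the values at n = -3, -2, -1, 0, 1:
  h  : 175  53  5  -5  -13
  Δ  : -122  -48  -10  -8
  Δ^2: 74  38  2
  Δ^3: -36  -36
  Δ^4: 0
The third differences are constant (-36) and nonzero, while all higher differences vanish, so the minimal degree is 3.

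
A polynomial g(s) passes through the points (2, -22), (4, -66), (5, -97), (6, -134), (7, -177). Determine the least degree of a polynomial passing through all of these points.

Divided differences on the nodes 2, 4, 5, 6, 7:
  order 0: -22  -66  -97  -134  -177
  order 1: -22  -31  -37  -43
  order 2: -3  -3  -3
  order 3: 0  0
  order 4: 0
The order-2 divided differences are all -3 (nonzero) and every higher order vanishes, so the data lies on a polynomial of degree exactly 2.

2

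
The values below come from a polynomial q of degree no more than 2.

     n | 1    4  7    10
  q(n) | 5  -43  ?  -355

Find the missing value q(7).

-163

The 3 known points determine the degree-2 polynomial uniquely.
Write q(n) = an^2 + bn + c. Substituting each data point gives a linear system:
  a + b + c = 5
  16a + 4b + c = -43
  100a + 10b + c = -355
Solving the system yields a = -4, b = 4, c = 5.
So q(n) = -4n² + 4n + 5.
Then q(7) = -163.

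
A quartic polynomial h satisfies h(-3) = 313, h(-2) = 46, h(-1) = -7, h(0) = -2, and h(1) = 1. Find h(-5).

Write h(s) = as^4 + bs^3 + cs^2 + ds + e. Substituting each data point gives a linear system:
  81a - 27b + 9c - 3d + e = 313
  16a - 8b + 4c - 2d + e = 46
  a - b + c - d + e = -7
  e = -2
  a + b + c + d + e = 1
Solving the system yields a = 4, b = -2, c = -5, d = 6, e = -2.
So h(s) = 4s⁴ - 2s³ - 5s² + 6s - 2.
Then h(-5) = 2593.

2593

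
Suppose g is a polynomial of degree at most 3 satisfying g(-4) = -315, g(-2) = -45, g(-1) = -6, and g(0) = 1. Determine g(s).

Using the Lagrange interpolation formula with nodes -4, -2, -1, 0:
  L_0(s) = (s + 2)(s + 1)s / -24
  L_1(s) = (s + 4)(s + 1)s / 4
  L_2(s) = (s + 4)(s + 2)s / -3
  L_3(s) = (s + 4)(s + 2)(s + 1) / 8
Then g(s) = -315·L_0(s) - 45·L_1(s) - 6·L_2(s) + 1·L_3(s).
Expanding and collecting terms gives g(s) = 4s^3 - 4s^2 - s + 1.
Check: g(-4) = -315. ✓

g(s) = 4s^3 - 4s^2 - s + 1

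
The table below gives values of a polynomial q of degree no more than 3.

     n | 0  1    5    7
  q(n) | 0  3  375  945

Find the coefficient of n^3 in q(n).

Write q(n) = an^3 + bn^2 + cn + d. Substituting each data point gives a linear system:
  d = 0
  a + b + c + d = 3
  125a + 25b + 5c + d = 375
  343a + 49b + 7c + d = 945
Solving the system yields a = 2, b = 6, c = -5, d = 0.
So q(n) = 2n³ + 6n² - 5n.
The leading coefficient is 2.

2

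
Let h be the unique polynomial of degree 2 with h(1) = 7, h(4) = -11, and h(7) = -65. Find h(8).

-91

Forward differences of the values at u = 1, 4, 7:
  h  : 7  -11  -65
  Δ  : -18  -54
  Δ^2: -36
The second differences are constant, confirming degree 2.
Interpolating (Newton forward form) and evaluating at u = 8 gives h(8) = -91.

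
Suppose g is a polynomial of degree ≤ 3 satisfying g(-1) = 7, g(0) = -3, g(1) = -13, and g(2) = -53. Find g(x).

g(x) = -5x^3 - 5x - 3

Write g(x) = ax^3 + bx^2 + cx + d. Substituting each data point gives a linear system:
  -a + b - c + d = 7
  d = -3
  a + b + c + d = -13
  8a + 4b + 2c + d = -53
Solving the system yields a = -5, b = 0, c = -5, d = -3.
So g(x) = -5x^3 - 5x - 3.
Check: g(-1) = 7. ✓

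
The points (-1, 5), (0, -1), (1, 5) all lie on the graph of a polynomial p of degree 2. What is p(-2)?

Write p(s) = as^2 + bs + c. Substituting each data point gives a linear system:
  a - b + c = 5
  c = -1
  a + b + c = 5
Solving the system yields a = 6, b = 0, c = -1.
So p(s) = 6s^2 - 1.
Then p(-2) = 23.

23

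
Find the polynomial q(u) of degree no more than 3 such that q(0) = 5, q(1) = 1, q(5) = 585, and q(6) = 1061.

q(u) = 6u^3 - 6u^2 - 4u + 5

Using the Lagrange interpolation formula with nodes 0, 1, 5, 6:
  L_0(u) = (u - 1)(u - 5)(u - 6) / -30
  L_1(u) = u(u - 5)(u - 6) / 20
  L_2(u) = u(u - 1)(u - 6) / -20
  L_3(u) = u(u - 1)(u - 5) / 30
Then q(u) = 5·L_0(u) + 1·L_1(u) + 585·L_2(u) + 1061·L_3(u).
Expanding and collecting terms gives q(u) = 6u^3 - 6u^2 - 4u + 5.
Check: q(6) = 1061. ✓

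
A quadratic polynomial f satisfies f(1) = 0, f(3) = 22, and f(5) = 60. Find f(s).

f(s) = 2s^2 + 3s - 5

Write f(s) = as^2 + bs + c. Substituting each data point gives a linear system:
  a + b + c = 0
  9a + 3b + c = 22
  25a + 5b + c = 60
Solving the system yields a = 2, b = 3, c = -5.
So f(s) = 2s^2 + 3s - 5.
Check: f(3) = 22. ✓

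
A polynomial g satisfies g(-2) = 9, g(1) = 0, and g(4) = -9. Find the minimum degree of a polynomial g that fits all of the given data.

1

Forward differences of the values at x = -2, 1, 4:
  g  : 9  0  -9
  Δ  : -9  -9
  Δ^2: 0
The first differences are constant (-9) and nonzero, while all higher differences vanish, so the minimal degree is 1.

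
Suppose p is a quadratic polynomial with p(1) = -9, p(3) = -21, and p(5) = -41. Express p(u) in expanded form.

Write p(u) = au^2 + bu + c. Substituting each data point gives a linear system:
  a + b + c = -9
  9a + 3b + c = -21
  25a + 5b + c = -41
Solving the system yields a = -1, b = -2, c = -6.
So p(u) = -u^2 - 2u - 6.
Check: p(3) = -21. ✓

p(u) = -u^2 - 2u - 6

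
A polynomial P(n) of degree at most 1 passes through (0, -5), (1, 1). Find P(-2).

-17

Using the Lagrange interpolation formula with nodes 0, 1:
  L_0(n) = (n - 1) / -1
  L_1(n) = n / 1
Then P(n) = -5·L_0(n) + 1·L_1(n).
Expanding and collecting terms gives P(n) = 6n - 5.
Evaluating at n = -2: P(-2) = -17.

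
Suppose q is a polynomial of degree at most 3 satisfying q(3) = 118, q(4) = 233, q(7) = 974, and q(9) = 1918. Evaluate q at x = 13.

Using the Lagrange interpolation formula with nodes 3, 4, 7, 9:
  L_0(x) = (x - 4)(x - 7)(x - 9) / -24
  L_1(x) = (x - 3)(x - 7)(x - 9) / 15
  L_2(x) = (x - 3)(x - 4)(x - 9) / -24
  L_3(x) = (x - 3)(x - 4)(x - 7) / 60
Then q(x) = 118·L_0(x) + 233·L_1(x) + 974·L_2(x) + 1918·L_3(x).
Expanding and collecting terms gives q(x) = 2x^3 + 5x^2 + 6x + 1.
Evaluating at x = 13: q(13) = 5318.

5318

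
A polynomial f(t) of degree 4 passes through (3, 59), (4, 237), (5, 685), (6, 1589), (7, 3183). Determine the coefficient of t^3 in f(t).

-5

Write f(t) = at^4 + bt^3 + ct^2 + dt + e. Substituting each data point gives a linear system:
  81a + 27b + 9c + 3d + e = 59
  256a + 64b + 16c + 4d + e = 237
  625a + 125b + 25c + 5d + e = 685
  1296a + 216b + 36c + 6d + e = 1589
  2401a + 343b + 49c + 7d + e = 3183
Solving the system yields a = 2, b = -5, c = 1, d = 6, e = 5.
So f(t) = 2t^4 - 5t^3 + t^2 + 6t + 5.
The coefficient of t^3 is -5.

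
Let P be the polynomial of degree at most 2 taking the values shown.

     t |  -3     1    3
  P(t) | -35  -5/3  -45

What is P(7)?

Write P(t) = at^2 + bt + c. Substituting each data point gives a linear system:
  9a - 3b + c = -35
  a + b + c = -5/3
  9a + 3b + c = -45
Solving the system yields a = -5, b = -5/3, c = 5.
So P(t) = -5t^2 - (5/3)t + 5.
Then P(7) = -755/3.

-755/3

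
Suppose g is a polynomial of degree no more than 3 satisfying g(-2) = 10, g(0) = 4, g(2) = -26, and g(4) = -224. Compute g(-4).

Write g(t) = at^3 + bt^2 + ct + d. Substituting each data point gives a linear system:
  -8a + 4b - 2c + d = 10
  d = 4
  8a + 4b + 2c + d = -26
  64a + 16b + 4c + d = -224
Solving the system yields a = -3, b = -3, c = 3, d = 4.
So g(t) = -3t³ - 3t² + 3t + 4.
Then g(-4) = 136.

136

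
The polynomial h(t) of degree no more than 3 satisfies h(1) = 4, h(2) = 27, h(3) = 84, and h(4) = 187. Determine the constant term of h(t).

Write h(t) = at^3 + bt^2 + ct + d. Substituting each data point gives a linear system:
  a + b + c + d = 4
  8a + 4b + 2c + d = 27
  27a + 9b + 3c + d = 84
  64a + 16b + 4c + d = 187
Solving the system yields a = 2, b = 5, c = -6, d = 3.
So h(t) = 2t^3 + 5t^2 - 6t + 3.
The constant term is 3.

3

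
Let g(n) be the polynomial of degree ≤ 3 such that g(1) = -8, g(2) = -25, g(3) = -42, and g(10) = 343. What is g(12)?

Write g(n) = an^3 + bn^2 + cn + d. Substituting each data point gives a linear system:
  a + b + c + d = -8
  8a + 4b + 2c + d = -25
  27a + 9b + 3c + d = -42
  1000a + 100b + 10c + d = 343
Solving the system yields a = 1, b = -6, c = -6, d = 3.
So g(n) = n³ - 6n² - 6n + 3.
Then g(12) = 795.

795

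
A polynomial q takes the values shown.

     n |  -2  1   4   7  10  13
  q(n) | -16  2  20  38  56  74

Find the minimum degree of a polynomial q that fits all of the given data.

1

Forward differences of the values at n = -2, 1, 4, 7, 10, 13:
  q  : -16  2  20  38  56  74
  Δ  : 18  18  18  18  18
  Δ^2: 0  0  0  0
  Δ^3: 0  0  0
  Δ^4: 0  0
  Δ^5: 0
The first differences are constant (18) and nonzero, while all higher differences vanish, so the minimal degree is 1.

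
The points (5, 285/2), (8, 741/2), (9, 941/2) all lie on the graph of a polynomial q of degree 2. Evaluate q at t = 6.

413/2

Using the Lagrange interpolation formula with nodes 5, 8, 9:
  L_0(t) = (t - 8)(t - 9) / 12
  L_1(t) = (t - 5)(t - 9) / -3
  L_2(t) = (t - 5)(t - 8) / 4
Then q(t) = 285/2·L_0(t) + 741/2·L_1(t) + 941/2·L_2(t).
Expanding and collecting terms gives q(t) = 6t^2 - 2t + 5/2.
Evaluating at t = 6: q(6) = 413/2.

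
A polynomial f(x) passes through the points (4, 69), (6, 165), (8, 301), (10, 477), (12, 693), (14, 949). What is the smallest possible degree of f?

Forward differences of the values at x = 4, 6, 8, 10, 12, 14:
  f  : 69  165  301  477  693  949
  Δ  : 96  136  176  216  256
  Δ^2: 40  40  40  40
  Δ^3: 0  0  0
  Δ^4: 0  0
  Δ^5: 0
The second differences are constant (40) and nonzero, while all higher differences vanish, so the minimal degree is 2.

2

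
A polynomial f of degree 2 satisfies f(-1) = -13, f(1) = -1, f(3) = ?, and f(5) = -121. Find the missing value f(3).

-37

The 3 known points determine the degree-2 polynomial uniquely.
Write f(x) = ax^2 + bx + c. Substituting each data point gives a linear system:
  a - b + c = -13
  a + b + c = -1
  25a + 5b + c = -121
Solving the system yields a = -6, b = 6, c = -1.
So f(x) = -6x^2 + 6x - 1.
Then f(3) = -37.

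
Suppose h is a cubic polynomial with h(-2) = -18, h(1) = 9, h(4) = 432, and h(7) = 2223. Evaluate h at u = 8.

3292

Write h(u) = au^3 + bu^2 + cu + d. Substituting each data point gives a linear system:
  -8a + 4b - 2c + d = -18
  a + b + c + d = 9
  64a + 16b + 4c + d = 432
  343a + 49b + 7c + d = 2223
Solving the system yields a = 6, b = 4, c = -5, d = 4.
So h(u) = 6u^3 + 4u^2 - 5u + 4.
Then h(8) = 3292.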